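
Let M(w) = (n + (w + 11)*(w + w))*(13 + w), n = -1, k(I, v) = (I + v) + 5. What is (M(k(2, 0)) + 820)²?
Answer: 34105600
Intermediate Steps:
k(I, v) = 5 + I + v
M(w) = (-1 + 2*w*(11 + w))*(13 + w) (M(w) = (-1 + (w + 11)*(w + w))*(13 + w) = (-1 + (11 + w)*(2*w))*(13 + w) = (-1 + 2*w*(11 + w))*(13 + w))
(M(k(2, 0)) + 820)² = ((-13 + 2*(5 + 2 + 0)³ + 48*(5 + 2 + 0)² + 285*(5 + 2 + 0)) + 820)² = ((-13 + 2*7³ + 48*7² + 285*7) + 820)² = ((-13 + 2*343 + 48*49 + 1995) + 820)² = ((-13 + 686 + 2352 + 1995) + 820)² = (5020 + 820)² = 5840² = 34105600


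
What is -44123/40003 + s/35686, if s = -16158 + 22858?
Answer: -653276639/713773529 ≈ -0.91524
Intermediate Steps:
s = 6700
-44123/40003 + s/35686 = -44123/40003 + 6700/35686 = -44123*1/40003 + 6700*(1/35686) = -44123/40003 + 3350/17843 = -653276639/713773529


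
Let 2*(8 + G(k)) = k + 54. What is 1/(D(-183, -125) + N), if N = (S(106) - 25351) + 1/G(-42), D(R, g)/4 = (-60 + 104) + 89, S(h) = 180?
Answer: -2/49279 ≈ -4.0585e-5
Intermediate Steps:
G(k) = 19 + k/2 (G(k) = -8 + (k + 54)/2 = -8 + (54 + k)/2 = -8 + (27 + k/2) = 19 + k/2)
D(R, g) = 532 (D(R, g) = 4*((-60 + 104) + 89) = 4*(44 + 89) = 4*133 = 532)
N = -50343/2 (N = (180 - 25351) + 1/(19 + (½)*(-42)) = -25171 + 1/(19 - 21) = -25171 + 1/(-2) = -25171 - ½ = -50343/2 ≈ -25172.)
1/(D(-183, -125) + N) = 1/(532 - 50343/2) = 1/(-49279/2) = -2/49279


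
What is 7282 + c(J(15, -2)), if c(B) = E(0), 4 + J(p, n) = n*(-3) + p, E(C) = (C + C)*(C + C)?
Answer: 7282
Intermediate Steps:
E(C) = 4*C**2 (E(C) = (2*C)*(2*C) = 4*C**2)
J(p, n) = -4 + p - 3*n (J(p, n) = -4 + (n*(-3) + p) = -4 + (-3*n + p) = -4 + (p - 3*n) = -4 + p - 3*n)
c(B) = 0 (c(B) = 4*0**2 = 4*0 = 0)
7282 + c(J(15, -2)) = 7282 + 0 = 7282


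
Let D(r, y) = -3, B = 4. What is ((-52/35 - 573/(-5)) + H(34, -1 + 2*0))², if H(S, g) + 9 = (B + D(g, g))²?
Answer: 13535041/1225 ≈ 11049.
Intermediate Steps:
H(S, g) = -8 (H(S, g) = -9 + (4 - 3)² = -9 + 1² = -9 + 1 = -8)
((-52/35 - 573/(-5)) + H(34, -1 + 2*0))² = ((-52/35 - 573/(-5)) - 8)² = ((-52*1/35 - 573*(-⅕)) - 8)² = ((-52/35 + 573/5) - 8)² = (3959/35 - 8)² = (3679/35)² = 13535041/1225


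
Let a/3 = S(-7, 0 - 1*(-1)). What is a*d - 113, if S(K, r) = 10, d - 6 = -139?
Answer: -4103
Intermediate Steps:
d = -133 (d = 6 - 139 = -133)
a = 30 (a = 3*10 = 30)
a*d - 113 = 30*(-133) - 113 = -3990 - 113 = -4103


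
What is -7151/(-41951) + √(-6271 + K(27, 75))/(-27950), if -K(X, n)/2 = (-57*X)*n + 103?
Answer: 7151/41951 - √224373/27950 ≈ 0.15351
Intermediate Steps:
K(X, n) = -206 + 114*X*n (K(X, n) = -2*((-57*X)*n + 103) = -2*(-57*X*n + 103) = -2*(103 - 57*X*n) = -206 + 114*X*n)
-7151/(-41951) + √(-6271 + K(27, 75))/(-27950) = -7151/(-41951) + √(-6271 + (-206 + 114*27*75))/(-27950) = -7151*(-1/41951) + √(-6271 + (-206 + 230850))*(-1/27950) = 7151/41951 + √(-6271 + 230644)*(-1/27950) = 7151/41951 + √224373*(-1/27950) = 7151/41951 - √224373/27950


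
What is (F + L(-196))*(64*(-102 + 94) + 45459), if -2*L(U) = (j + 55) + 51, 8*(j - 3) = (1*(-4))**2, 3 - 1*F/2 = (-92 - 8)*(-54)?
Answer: -975304953/2 ≈ -4.8765e+8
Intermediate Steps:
F = -10794 (F = 6 - 2*(-92 - 8)*(-54) = 6 - (-200)*(-54) = 6 - 2*5400 = 6 - 10800 = -10794)
j = 5 (j = 3 + (1*(-4))**2/8 = 3 + (1/8)*(-4)**2 = 3 + (1/8)*16 = 3 + 2 = 5)
L(U) = -111/2 (L(U) = -((5 + 55) + 51)/2 = -(60 + 51)/2 = -1/2*111 = -111/2)
(F + L(-196))*(64*(-102 + 94) + 45459) = (-10794 - 111/2)*(64*(-102 + 94) + 45459) = -21699*(64*(-8) + 45459)/2 = -21699*(-512 + 45459)/2 = -21699/2*44947 = -975304953/2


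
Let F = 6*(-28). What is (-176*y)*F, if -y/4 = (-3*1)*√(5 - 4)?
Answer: 354816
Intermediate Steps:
F = -168
y = 12 (y = -4*(-3*1)*√(5 - 4) = -(-12)*√1 = -(-12) = -4*(-3) = 12)
(-176*y)*F = -176*12*(-168) = -2112*(-168) = 354816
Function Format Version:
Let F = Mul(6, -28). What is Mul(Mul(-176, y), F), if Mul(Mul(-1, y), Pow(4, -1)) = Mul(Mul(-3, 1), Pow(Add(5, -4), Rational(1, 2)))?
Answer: 354816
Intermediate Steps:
F = -168
y = 12 (y = Mul(-4, Mul(Mul(-3, 1), Pow(Add(5, -4), Rational(1, 2)))) = Mul(-4, Mul(-3, Pow(1, Rational(1, 2)))) = Mul(-4, Mul(-3, 1)) = Mul(-4, -3) = 12)
Mul(Mul(-176, y), F) = Mul(Mul(-176, 12), -168) = Mul(-2112, -168) = 354816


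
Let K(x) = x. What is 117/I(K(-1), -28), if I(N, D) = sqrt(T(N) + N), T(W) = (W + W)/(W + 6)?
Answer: -117*I*sqrt(35)/7 ≈ -98.883*I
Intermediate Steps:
T(W) = 2*W/(6 + W) (T(W) = (2*W)/(6 + W) = 2*W/(6 + W))
I(N, D) = sqrt(N + 2*N/(6 + N)) (I(N, D) = sqrt(2*N/(6 + N) + N) = sqrt(N + 2*N/(6 + N)))
117/I(K(-1), -28) = 117/(sqrt(-(8 - 1)/(6 - 1))) = 117/(sqrt(-1*7/5)) = 117/(sqrt(-1*1/5*7)) = 117/(sqrt(-7/5)) = 117/((I*sqrt(35)/5)) = 117*(-I*sqrt(35)/7) = -117*I*sqrt(35)/7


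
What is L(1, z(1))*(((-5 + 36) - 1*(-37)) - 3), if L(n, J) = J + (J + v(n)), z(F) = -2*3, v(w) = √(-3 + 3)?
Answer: -780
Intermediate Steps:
v(w) = 0 (v(w) = √0 = 0)
z(F) = -6
L(n, J) = 2*J (L(n, J) = J + (J + 0) = J + J = 2*J)
L(1, z(1))*(((-5 + 36) - 1*(-37)) - 3) = (2*(-6))*(((-5 + 36) - 1*(-37)) - 3) = -12*((31 + 37) - 3) = -12*(68 - 3) = -12*65 = -780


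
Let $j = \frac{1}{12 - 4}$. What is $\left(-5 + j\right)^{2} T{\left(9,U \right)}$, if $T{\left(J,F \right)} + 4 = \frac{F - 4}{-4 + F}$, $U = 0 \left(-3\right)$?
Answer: $- \frac{4563}{64} \approx -71.297$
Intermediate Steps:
$j = \frac{1}{8} \approx 0.125$
$U = 0$
$T{\left(J,F \right)} = -3$ ($T{\left(J,F \right)} = -4 + \frac{F - 4}{-4 + F} = -4 + \frac{-4 + F}{-4 + F} = -4 + 1 = -3$)
$\left(-5 + j\right)^{2} T{\left(9,U \right)} = \left(-5 + \frac{1}{8}\right)^{2} \left(-3\right) = \left(- \frac{39}{8}\right)^{2} \left(-3\right) = \frac{1521}{64} \left(-3\right) = - \frac{4563}{64}$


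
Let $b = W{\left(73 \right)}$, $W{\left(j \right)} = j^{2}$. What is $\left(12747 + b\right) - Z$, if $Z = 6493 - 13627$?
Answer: $25210$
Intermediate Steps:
$b = 5329$ ($b = 73^{2} = 5329$)
$Z = -7134$ ($Z = 6493 - 13627 = -7134$)
$\left(12747 + b\right) - Z = \left(12747 + 5329\right) - -7134 = 18076 + 7134 = 25210$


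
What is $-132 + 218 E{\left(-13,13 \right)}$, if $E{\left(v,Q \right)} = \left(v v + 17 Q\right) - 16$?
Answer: $81400$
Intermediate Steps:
$E{\left(v,Q \right)} = -16 + v^{2} + 17 Q$ ($E{\left(v,Q \right)} = \left(v^{2} + 17 Q\right) - 16 = -16 + v^{2} + 17 Q$)
$-132 + 218 E{\left(-13,13 \right)} = -132 + 218 \left(-16 + \left(-13\right)^{2} + 17 \cdot 13\right) = -132 + 218 \left(-16 + 169 + 221\right) = -132 + 218 \cdot 374 = -132 + 81532 = 81400$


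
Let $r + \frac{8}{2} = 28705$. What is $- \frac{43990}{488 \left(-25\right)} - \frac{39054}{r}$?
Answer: $\frac{26203273}{11671740} \approx 2.245$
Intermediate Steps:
$r = 28701$ ($r = -4 + 28705 = 28701$)
$- \frac{43990}{488 \left(-25\right)} - \frac{39054}{r} = - \frac{43990}{488 \left(-25\right)} - \frac{39054}{28701} = - \frac{43990}{-12200} - \frac{13018}{9567} = \left(-43990\right) \left(- \frac{1}{12200}\right) - \frac{13018}{9567} = \frac{4399}{1220} - \frac{13018}{9567} = \frac{26203273}{11671740}$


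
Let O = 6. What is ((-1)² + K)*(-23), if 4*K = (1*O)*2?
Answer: -92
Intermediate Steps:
K = 3 (K = ((1*6)*2)/4 = (6*2)/4 = (¼)*12 = 3)
((-1)² + K)*(-23) = ((-1)² + 3)*(-23) = (1 + 3)*(-23) = 4*(-23) = -92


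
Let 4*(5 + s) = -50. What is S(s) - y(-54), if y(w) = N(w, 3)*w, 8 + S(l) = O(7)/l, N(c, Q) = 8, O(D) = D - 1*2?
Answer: 2966/7 ≈ 423.71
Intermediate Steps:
O(D) = -2 + D (O(D) = D - 2 = -2 + D)
s = -35/2 (s = -5 + (¼)*(-50) = -5 - 25/2 = -35/2 ≈ -17.500)
S(l) = -8 + 5/l (S(l) = -8 + (-2 + 7)/l = -8 + 5/l)
y(w) = 8*w
S(s) - y(-54) = (-8 + 5/(-35/2)) - 8*(-54) = (-8 + 5*(-2/35)) - 1*(-432) = (-8 - 2/7) + 432 = -58/7 + 432 = 2966/7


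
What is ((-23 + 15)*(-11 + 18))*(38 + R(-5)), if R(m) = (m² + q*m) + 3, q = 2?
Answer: -3136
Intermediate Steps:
R(m) = 3 + m² + 2*m (R(m) = (m² + 2*m) + 3 = 3 + m² + 2*m)
((-23 + 15)*(-11 + 18))*(38 + R(-5)) = ((-23 + 15)*(-11 + 18))*(38 + (3 + (-5)² + 2*(-5))) = (-8*7)*(38 + (3 + 25 - 10)) = -56*(38 + 18) = -56*56 = -3136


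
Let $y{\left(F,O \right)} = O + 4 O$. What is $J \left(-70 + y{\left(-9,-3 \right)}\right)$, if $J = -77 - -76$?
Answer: $85$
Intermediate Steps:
$y{\left(F,O \right)} = 5 O$
$J = -1$ ($J = -77 + 76 = -1$)
$J \left(-70 + y{\left(-9,-3 \right)}\right) = - (-70 + 5 \left(-3\right)) = - (-70 - 15) = \left(-1\right) \left(-85\right) = 85$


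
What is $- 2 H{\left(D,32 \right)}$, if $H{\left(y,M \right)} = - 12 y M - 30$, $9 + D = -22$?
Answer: $-23748$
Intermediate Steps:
$D = -31$ ($D = -9 - 22 = -31$)
$H{\left(y,M \right)} = -30 - 12 M y$ ($H{\left(y,M \right)} = - 12 M y - 30 = -30 - 12 M y$)
$- 2 H{\left(D,32 \right)} = - 2 \left(-30 - 384 \left(-31\right)\right) = - 2 \left(-30 + 11904\right) = \left(-2\right) 11874 = -23748$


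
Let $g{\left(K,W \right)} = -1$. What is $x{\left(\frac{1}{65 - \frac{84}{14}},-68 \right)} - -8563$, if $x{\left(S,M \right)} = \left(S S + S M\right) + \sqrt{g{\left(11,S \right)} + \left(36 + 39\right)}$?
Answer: $\frac{29803792}{3481} + \sqrt{74} \approx 8570.5$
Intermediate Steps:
$x{\left(S,M \right)} = \sqrt{74} + S^{2} + M S$ ($x{\left(S,M \right)} = \left(S S + S M\right) + \sqrt{-1 + \left(36 + 39\right)} = \left(S^{2} + M S\right) + \sqrt{-1 + 75} = \left(S^{2} + M S\right) + \sqrt{74} = \sqrt{74} + S^{2} + M S$)
$x{\left(\frac{1}{65 - \frac{84}{14}},-68 \right)} - -8563 = \left(\sqrt{74} + \left(\frac{1}{65 - \frac{84}{14}}\right)^{2} - \frac{68}{65 - \frac{84}{14}}\right) - -8563 = \left(\sqrt{74} + \left(\frac{1}{65 - 6}\right)^{2} - \frac{68}{65 - 6}\right) + 8563 = \left(\sqrt{74} + \left(\frac{1}{59}\right)^{2} - \frac{68}{59}\right) + 8563 = \left(\sqrt{74} + \frac{1}{3481} - \frac{68}{59}\right) + 8563 = \left(- \frac{4011}{3481} + \sqrt{74}\right) + 8563 = \frac{29803792}{3481} + \sqrt{74}$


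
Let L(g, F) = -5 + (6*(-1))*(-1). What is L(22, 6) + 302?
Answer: 303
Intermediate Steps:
L(g, F) = 1 (L(g, F) = -5 - 6*(-1) = -5 + 6 = 1)
L(22, 6) + 302 = 1 + 302 = 303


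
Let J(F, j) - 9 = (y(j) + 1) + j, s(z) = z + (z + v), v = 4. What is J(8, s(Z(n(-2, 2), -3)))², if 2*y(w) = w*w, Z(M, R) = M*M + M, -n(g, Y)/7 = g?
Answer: 8158063684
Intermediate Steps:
n(g, Y) = -7*g
Z(M, R) = M + M² (Z(M, R) = M² + M = M + M²)
y(w) = w²/2 (y(w) = (w*w)/2 = w²/2)
s(z) = 4 + 2*z (s(z) = z + (z + 4) = z + (4 + z) = 4 + 2*z)
J(F, j) = 10 + j + j²/2 (J(F, j) = 9 + ((j²/2 + 1) + j) = 9 + ((1 + j²/2) + j) = 9 + (1 + j + j²/2) = 10 + j + j²/2)
J(8, s(Z(n(-2, 2), -3)))² = (10 + (4 + 2*((-7*(-2))*(1 - 7*(-2)))) + (4 + 2*((-7*(-2))*(1 - 7*(-2))))²/2)² = (10 + (4 + 2*(14*(1 + 14))) + (4 + 2*(14*(1 + 14)))²/2)² = (10 + (4 + 2*(14*15)) + (4 + 2*(14*15))²/2)² = (10 + (4 + 2*210) + (4 + 2*210)²/2)² = (10 + (4 + 420) + (4 + 420)²/2)² = (10 + 424 + (½)*424²)² = (10 + 424 + (½)*179776)² = (10 + 424 + 89888)² = 90322² = 8158063684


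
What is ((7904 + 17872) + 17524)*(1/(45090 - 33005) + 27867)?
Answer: 2916451547360/2417 ≈ 1.2066e+9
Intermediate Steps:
((7904 + 17872) + 17524)*(1/(45090 - 33005) + 27867) = (25776 + 17524)*(1/12085 + 27867) = 43300*(1/12085 + 27867) = 43300*(336772696/12085) = 2916451547360/2417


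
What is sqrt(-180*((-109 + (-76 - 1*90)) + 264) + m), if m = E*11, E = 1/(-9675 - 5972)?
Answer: sqrt(484760473703)/15647 ≈ 44.497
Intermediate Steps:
E = -1/15647 (E = 1/(-15647) = -1/15647 ≈ -6.3910e-5)
m = -11/15647 (m = -1/15647*11 = -11/15647 ≈ -0.00070301)
sqrt(-180*((-109 + (-76 - 1*90)) + 264) + m) = sqrt(-180*((-109 + (-76 - 1*90)) + 264) - 11/15647) = sqrt(-180*((-109 + (-76 - 90)) + 264) - 11/15647) = sqrt(-180*((-109 - 166) + 264) - 11/15647) = sqrt(-180*(-275 + 264) - 11/15647) = sqrt(-180*(-11) - 11/15647) = sqrt(1980 - 11/15647) = sqrt(30981049/15647) = sqrt(484760473703)/15647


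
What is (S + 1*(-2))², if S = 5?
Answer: 9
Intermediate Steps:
(S + 1*(-2))² = (5 + 1*(-2))² = (5 - 2)² = 3² = 9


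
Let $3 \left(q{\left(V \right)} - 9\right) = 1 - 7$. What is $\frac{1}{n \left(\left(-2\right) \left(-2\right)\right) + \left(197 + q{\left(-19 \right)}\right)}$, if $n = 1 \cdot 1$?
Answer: $\frac{1}{208} \approx 0.0048077$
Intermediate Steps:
$n = 1$
$q{\left(V \right)} = 7$ ($q{\left(V \right)} = 9 + \frac{1 - 7}{3} = 9 + \frac{1}{3} \left(-6\right) = 9 - 2 = 7$)
$\frac{1}{n \left(\left(-2\right) \left(-2\right)\right) + \left(197 + q{\left(-19 \right)}\right)} = \frac{1}{1 \left(\left(-2\right) \left(-2\right)\right) + \left(197 + 7\right)} = \frac{1}{1 \cdot 4 + 204} = \frac{1}{4 + 204} = \frac{1}{208}$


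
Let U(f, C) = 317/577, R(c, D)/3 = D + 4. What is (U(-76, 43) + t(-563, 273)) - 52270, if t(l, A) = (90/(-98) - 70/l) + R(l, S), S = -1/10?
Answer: -8318357837577/159176990 ≈ -52259.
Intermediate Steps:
S = -1/10 (S = -1*1/10 = -1/10 ≈ -0.10000)
R(c, D) = 12 + 3*D (R(c, D) = 3*(D + 4) = 3*(4 + D) = 12 + 3*D)
U(f, C) = 317/577 (U(f, C) = 317*(1/577) = 317/577)
t(l, A) = 5283/490 - 70/l (t(l, A) = (90/(-98) - 70/l) + (12 + 3*(-1/10)) = (90*(-1/98) - 70/l) + (12 - 3/10) = (-45/49 - 70/l) + 117/10 = 5283/490 - 70/l)
(U(-76, 43) + t(-563, 273)) - 52270 = (317/577 + (5283/490 - 70/(-563))) - 52270 = (317/577 + (5283/490 - 70*(-1/563))) - 52270 = (317/577 + (5283/490 + 70/563)) - 52270 = (317/577 + 3008629/275870) - 52270 = 1823429723/159176990 - 52270 = -8318357837577/159176990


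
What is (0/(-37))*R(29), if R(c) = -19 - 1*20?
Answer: 0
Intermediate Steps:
R(c) = -39 (R(c) = -19 - 20 = -39)
(0/(-37))*R(29) = (0/(-37))*(-39) = (0*(-1/37))*(-39) = 0*(-39) = 0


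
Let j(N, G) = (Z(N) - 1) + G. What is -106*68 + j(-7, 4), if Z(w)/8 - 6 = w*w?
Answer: -6765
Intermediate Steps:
Z(w) = 48 + 8*w² (Z(w) = 48 + 8*(w*w) = 48 + 8*w²)
j(N, G) = 47 + G + 8*N² (j(N, G) = ((48 + 8*N²) - 1) + G = (47 + 8*N²) + G = 47 + G + 8*N²)
-106*68 + j(-7, 4) = -106*68 + (47 + 4 + 8*(-7)²) = -7208 + (47 + 4 + 8*49) = -7208 + (47 + 4 + 392) = -7208 + 443 = -6765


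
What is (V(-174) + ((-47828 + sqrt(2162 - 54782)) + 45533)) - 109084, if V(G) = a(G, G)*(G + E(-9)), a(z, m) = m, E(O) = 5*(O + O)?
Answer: -65443 + 2*I*sqrt(13155) ≈ -65443.0 + 229.39*I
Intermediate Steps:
E(O) = 10*O (E(O) = 5*(2*O) = 10*O)
V(G) = G*(-90 + G) (V(G) = G*(G + 10*(-9)) = G*(G - 90) = G*(-90 + G))
(V(-174) + ((-47828 + sqrt(2162 - 54782)) + 45533)) - 109084 = (-174*(-90 - 174) + ((-47828 + sqrt(2162 - 54782)) + 45533)) - 109084 = (-174*(-264) + ((-47828 + sqrt(-52620)) + 45533)) - 109084 = (45936 + ((-47828 + 2*I*sqrt(13155)) + 45533)) - 109084 = (45936 + (-2295 + 2*I*sqrt(13155))) - 109084 = (43641 + 2*I*sqrt(13155)) - 109084 = -65443 + 2*I*sqrt(13155)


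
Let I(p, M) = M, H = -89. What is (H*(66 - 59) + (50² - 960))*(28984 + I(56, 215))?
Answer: 26775483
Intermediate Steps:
(H*(66 - 59) + (50² - 960))*(28984 + I(56, 215)) = (-89*(66 - 59) + (50² - 960))*(28984 + 215) = (-89*7 + (2500 - 960))*29199 = (-623 + 1540)*29199 = 917*29199 = 26775483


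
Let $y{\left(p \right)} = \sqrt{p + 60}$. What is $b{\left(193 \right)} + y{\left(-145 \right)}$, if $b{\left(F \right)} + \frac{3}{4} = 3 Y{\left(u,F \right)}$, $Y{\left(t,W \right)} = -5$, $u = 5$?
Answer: $- \frac{63}{4} + i \sqrt{85} \approx -15.75 + 9.2195 i$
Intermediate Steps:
$b{\left(F \right)} = - \frac{63}{4}$ ($b{\left(F \right)} = - \frac{3}{4} + 3 \left(-5\right) = - \frac{3}{4} - 15 = - \frac{63}{4}$)
$y{\left(p \right)} = \sqrt{60 + p}$
$b{\left(193 \right)} + y{\left(-145 \right)} = - \frac{63}{4} + \sqrt{60 - 145} = - \frac{63}{4} + \sqrt{-85} = - \frac{63}{4} + i \sqrt{85}$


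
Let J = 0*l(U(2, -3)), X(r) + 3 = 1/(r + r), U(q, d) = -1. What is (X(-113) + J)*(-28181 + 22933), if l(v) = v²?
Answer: 1781696/113 ≈ 15767.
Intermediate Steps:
X(r) = -3 + 1/(2*r) (X(r) = -3 + 1/(r + r) = -3 + 1/(2*r))
J = 0 (J = 0*(-1)² = 0*1 = 0)
(X(-113) + J)*(-28181 + 22933) = ((-3 + (½)/(-113)) + 0)*(-28181 + 22933) = ((-3 + (½)*(-1/113)) + 0)*(-5248) = ((-3 - 1/226) + 0)*(-5248) = (-679/226 + 0)*(-5248) = -679/226*(-5248) = 1781696/113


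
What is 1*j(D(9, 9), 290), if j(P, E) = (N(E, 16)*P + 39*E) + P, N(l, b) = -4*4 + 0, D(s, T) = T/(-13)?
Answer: 147165/13 ≈ 11320.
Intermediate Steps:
D(s, T) = -T/13 (D(s, T) = T*(-1/13) = -T/13)
N(l, b) = -16 (N(l, b) = -16 + 0 = -16)
j(P, E) = -15*P + 39*E (j(P, E) = (-16*P + 39*E) + P = -15*P + 39*E)
1*j(D(9, 9), 290) = 1*(-(-15)*9/13 + 39*290) = 1*(-15*(-9/13) + 11310) = 1*(135/13 + 11310) = 1*(147165/13) = 147165/13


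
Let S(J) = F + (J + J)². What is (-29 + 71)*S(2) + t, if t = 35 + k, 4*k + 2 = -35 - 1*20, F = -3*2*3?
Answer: -253/4 ≈ -63.250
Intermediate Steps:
F = -18 (F = -6*3 = -18)
k = -57/4 (k = -½ + (-35 - 1*20)/4 = -½ + (-35 - 20)/4 = -½ + (¼)*(-55) = -½ - 55/4 = -57/4 ≈ -14.250)
S(J) = -18 + 4*J² (S(J) = -18 + (J + J)² = -18 + (2*J)² = -18 + 4*J²)
t = 83/4 (t = 35 - 57/4 = 83/4 ≈ 20.750)
(-29 + 71)*S(2) + t = (-29 + 71)*(-18 + 4*2²) + 83/4 = 42*(-18 + 4*4) + 83/4 = 42*(-18 + 16) + 83/4 = 42*(-2) + 83/4 = -84 + 83/4 = -253/4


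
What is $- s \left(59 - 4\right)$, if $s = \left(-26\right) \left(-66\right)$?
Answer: $-94380$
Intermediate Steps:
$s = 1716$
$- s \left(59 - 4\right) = - 1716 \left(59 - 4\right) = - 1716 \cdot 55 = \left(-1\right) 94380 = -94380$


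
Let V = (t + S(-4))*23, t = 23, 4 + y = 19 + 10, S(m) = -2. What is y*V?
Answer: 12075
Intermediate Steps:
y = 25 (y = -4 + (19 + 10) = -4 + 29 = 25)
V = 483 (V = (23 - 2)*23 = 21*23 = 483)
y*V = 25*483 = 12075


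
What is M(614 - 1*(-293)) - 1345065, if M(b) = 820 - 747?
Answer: -1344992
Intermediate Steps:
M(b) = 73
M(614 - 1*(-293)) - 1345065 = 73 - 1345065 = -1344992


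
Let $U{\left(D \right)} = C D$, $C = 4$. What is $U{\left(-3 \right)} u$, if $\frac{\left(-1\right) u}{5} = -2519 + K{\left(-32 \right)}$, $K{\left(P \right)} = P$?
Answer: $-153060$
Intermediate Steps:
$U{\left(D \right)} = 4 D$
$u = 12755$ ($u = - 5 \left(-2519 - 32\right) = \left(-5\right) \left(-2551\right) = 12755$)
$U{\left(-3 \right)} u = 4 \left(-3\right) 12755 = \left(-12\right) 12755 = -153060$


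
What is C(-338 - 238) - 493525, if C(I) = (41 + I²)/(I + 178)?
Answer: -196754767/398 ≈ -4.9436e+5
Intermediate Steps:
C(I) = (41 + I²)/(178 + I)
C(-338 - 238) - 493525 = (41 + (-338 - 238)²)/(178 + (-338 - 238)) - 493525 = (41 + (-576)²)/(178 - 576) - 493525 = (41 + 331776)/(-398) - 493525 = -1/398*331817 - 493525 = -331817/398 - 493525 = -196754767/398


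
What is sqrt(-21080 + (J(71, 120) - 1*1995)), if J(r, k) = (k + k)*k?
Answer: 5*sqrt(229) ≈ 75.664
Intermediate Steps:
J(r, k) = 2*k**2 (J(r, k) = (2*k)*k = 2*k**2)
sqrt(-21080 + (J(71, 120) - 1*1995)) = sqrt(-21080 + (2*120**2 - 1*1995)) = sqrt(-21080 + (2*14400 - 1995)) = sqrt(-21080 + (28800 - 1995)) = sqrt(-21080 + 26805) = sqrt(5725) = 5*sqrt(229)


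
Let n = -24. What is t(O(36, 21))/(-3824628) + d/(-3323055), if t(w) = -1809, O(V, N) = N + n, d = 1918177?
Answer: -36469164461/63231090540 ≈ -0.57676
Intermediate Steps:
O(V, N) = -24 + N (O(V, N) = N - 24 = -24 + N)
t(O(36, 21))/(-3824628) + d/(-3323055) = -1809/(-3824628) + 1918177/(-3323055) = -1809*(-1/3824628) + 1918177*(-1/3323055) = 9/19028 - 1918177/3323055 = -36469164461/63231090540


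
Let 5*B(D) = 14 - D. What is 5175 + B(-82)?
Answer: 25971/5 ≈ 5194.2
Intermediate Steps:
B(D) = 14/5 - D/5 (B(D) = (14 - D)/5 = 14/5 - D/5)
5175 + B(-82) = 5175 + (14/5 - 1/5*(-82)) = 5175 + (14/5 + 82/5) = 5175 + 96/5 = 25971/5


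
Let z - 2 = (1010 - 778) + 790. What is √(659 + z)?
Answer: 3*√187 ≈ 41.024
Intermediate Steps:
z = 1024 (z = 2 + ((1010 - 778) + 790) = 2 + (232 + 790) = 2 + 1022 = 1024)
√(659 + z) = √(659 + 1024) = √1683 = 3*√187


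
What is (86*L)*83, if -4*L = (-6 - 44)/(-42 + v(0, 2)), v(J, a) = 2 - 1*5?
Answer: -17845/9 ≈ -1982.8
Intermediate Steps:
v(J, a) = -3 (v(J, a) = 2 - 5 = -3)
L = -5/18 (L = -(-6 - 44)/(4*(-42 - 3)) = -(-25)/(2*(-45)) = -(-25)*(-1)/(2*45) = -¼*10/9 = -5/18 ≈ -0.27778)
(86*L)*83 = (86*(-5/18))*83 = -215/9*83 = -17845/9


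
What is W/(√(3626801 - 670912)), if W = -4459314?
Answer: -4459314*√2955889/2955889 ≈ -2593.7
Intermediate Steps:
W/(√(3626801 - 670912)) = -4459314/√(3626801 - 670912) = -4459314*√2955889/2955889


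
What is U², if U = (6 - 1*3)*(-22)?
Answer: 4356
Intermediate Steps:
U = -66 (U = (6 - 3)*(-22) = 3*(-22) = -66)
U² = (-66)² = 4356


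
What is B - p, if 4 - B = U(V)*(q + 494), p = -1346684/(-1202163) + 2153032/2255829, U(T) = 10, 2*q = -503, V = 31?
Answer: -730119280117191/301319350903 ≈ -2423.1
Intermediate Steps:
q = -503/2 (q = (½)*(-503) = -503/2 ≈ -251.50)
p = 625131581028/301319350903 (p = -1346684*(-1/1202163) + 2153032*(1/2255829) = 1346684/1202163 + 2153032/2255829 = 625131581028/301319350903 ≈ 2.0746)
B = -2421 (B = 4 - 10*(-503/2 + 494) = 4 - 10*485/2 = 4 - 1*2425 = 4 - 2425 = -2421)
B - p = -2421 - 1*625131581028/301319350903 = -2421 - 625131581028/301319350903 = -730119280117191/301319350903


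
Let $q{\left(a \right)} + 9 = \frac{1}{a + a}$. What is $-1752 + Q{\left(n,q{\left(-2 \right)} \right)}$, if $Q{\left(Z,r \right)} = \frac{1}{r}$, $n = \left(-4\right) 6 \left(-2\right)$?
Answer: $- \frac{64828}{37} \approx -1752.1$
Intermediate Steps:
$q{\left(a \right)} = -9 + \frac{1}{2 a}$ ($q{\left(a \right)} = -9 + \frac{1}{a + a} = -9 + \frac{1}{2 a}$)
$n = 48$ ($n = \left(-24\right) \left(-2\right) = 48$)
$-1752 + Q{\left(n,q{\left(-2 \right)} \right)} = -1752 + \frac{1}{-9 + \frac{1}{2 \left(-2\right)}} = -1752 + \frac{1}{-9 + \frac{1}{2} \left(- \frac{1}{2}\right)} = -1752 + \frac{1}{-9 - \frac{1}{4}} = -1752 + \frac{1}{- \frac{37}{4}} = -1752 - \frac{4}{37} = - \frac{64828}{37}$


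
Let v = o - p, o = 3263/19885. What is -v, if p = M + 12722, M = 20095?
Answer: 652562782/19885 ≈ 32817.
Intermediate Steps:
o = 3263/19885 (o = 3263*(1/19885) = 3263/19885 ≈ 0.16409)
p = 32817 (p = 20095 + 12722 = 32817)
v = -652562782/19885 (v = 3263/19885 - 1*32817 = 3263/19885 - 32817 = -652562782/19885 ≈ -32817.)
-v = -1*(-652562782/19885) = 652562782/19885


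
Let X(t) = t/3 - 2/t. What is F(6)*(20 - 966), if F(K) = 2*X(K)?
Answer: -9460/3 ≈ -3153.3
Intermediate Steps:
X(t) = -2/t + t/3 (X(t) = t*(1/3) - 2/t = t/3 - 2/t = -2/t + t/3)
F(K) = -4/K + 2*K/3 (F(K) = 2*(-2/K + K/3) = -4/K + 2*K/3)
F(6)*(20 - 966) = (-4/6 + (2/3)*6)*(20 - 966) = (-4*1/6 + 4)*(-946) = (-2/3 + 4)*(-946) = (10/3)*(-946) = -9460/3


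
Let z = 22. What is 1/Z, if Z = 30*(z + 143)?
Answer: 1/4950 ≈ 0.00020202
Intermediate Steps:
Z = 4950 (Z = 30*(22 + 143) = 30*165 = 4950)
1/Z = 1/4950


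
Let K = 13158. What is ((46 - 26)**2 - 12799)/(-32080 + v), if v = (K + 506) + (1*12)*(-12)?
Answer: 12399/18560 ≈ 0.66805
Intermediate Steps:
v = 13520 (v = (13158 + 506) + (1*12)*(-12) = 13664 + 12*(-12) = 13664 - 144 = 13520)
((46 - 26)**2 - 12799)/(-32080 + v) = ((46 - 26)**2 - 12799)/(-32080 + 13520) = (20**2 - 12799)/(-18560) = (400 - 12799)*(-1/18560) = -12399*(-1/18560) = 12399/18560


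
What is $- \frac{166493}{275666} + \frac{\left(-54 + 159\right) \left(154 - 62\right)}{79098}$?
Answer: $- \frac{1751054959}{3634104878} \approx -0.48184$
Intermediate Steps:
$- \frac{166493}{275666} + \frac{\left(-54 + 159\right) \left(154 - 62\right)}{79098} = \left(-166493\right) \frac{1}{275666} + 105 \cdot 92 \cdot \frac{1}{79098} = - \frac{166493}{275666} + 9660 \cdot \frac{1}{79098} = - \frac{166493}{275666} + \frac{1610}{13183} = - \frac{1751054959}{3634104878}$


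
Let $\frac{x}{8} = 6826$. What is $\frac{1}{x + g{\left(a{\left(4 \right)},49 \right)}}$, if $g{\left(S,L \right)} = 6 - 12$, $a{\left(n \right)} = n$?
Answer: $\frac{1}{54602} \approx 1.8314 \cdot 10^{-5}$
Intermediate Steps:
$g{\left(S,L \right)} = -6$ ($g{\left(S,L \right)} = 6 - 12 = -6$)
$x = 54608$ ($x = 8 \cdot 6826 = 54608$)
$\frac{1}{x + g{\left(a{\left(4 \right)},49 \right)}} = \frac{1}{54608 - 6} = \frac{1}{54602}$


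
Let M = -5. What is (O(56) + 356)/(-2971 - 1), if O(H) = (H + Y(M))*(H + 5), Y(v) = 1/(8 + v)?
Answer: -11377/8916 ≈ -1.2760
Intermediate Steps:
O(H) = (5 + H)*(⅓ + H) (O(H) = (H + 1/(8 - 5))*(H + 5) = (H + 1/3)*(5 + H) = (H + ⅓)*(5 + H) = (⅓ + H)*(5 + H) = (5 + H)*(⅓ + H))
(O(56) + 356)/(-2971 - 1) = ((5/3 + 56² + (16/3)*56) + 356)/(-2971 - 1) = ((5/3 + 3136 + 896/3) + 356)/(-2972) = (10309/3 + 356)*(-1/2972) = (11377/3)*(-1/2972) = -11377/8916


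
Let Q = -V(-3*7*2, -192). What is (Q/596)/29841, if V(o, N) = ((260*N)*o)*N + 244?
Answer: 100638659/4446309 ≈ 22.634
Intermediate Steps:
V(o, N) = 244 + 260*o*N**2 (V(o, N) = (260*N*o)*N + 244 = 260*o*N**2 + 244 = 244 + 260*o*N**2)
Q = 402554636 (Q = -(244 + 260*(-3*7*2)*(-192)**2) = -(244 + 260*(-21*2)*36864) = -(244 + 260*(-42)*36864) = -(244 - 402554880) = -1*(-402554636) = 402554636)
(Q/596)/29841 = (402554636/596)/29841 = (402554636*(1/596))*(1/29841) = (100638659/149)*(1/29841) = 100638659/4446309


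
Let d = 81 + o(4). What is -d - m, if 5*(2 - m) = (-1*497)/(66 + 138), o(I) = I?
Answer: -89237/1020 ≈ -87.487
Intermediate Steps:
d = 85 (d = 81 + 4 = 85)
m = 2537/1020 (m = 2 - (-1*497)/(5*(66 + 138)) = 2 - (-497)/(5*204) = 2 - ⅕*(-497/204) = 2 + 497/1020 = 2537/1020 ≈ 2.4873)
-d - m = -1*85 - 1*2537/1020 = -85 - 2537/1020 = -89237/1020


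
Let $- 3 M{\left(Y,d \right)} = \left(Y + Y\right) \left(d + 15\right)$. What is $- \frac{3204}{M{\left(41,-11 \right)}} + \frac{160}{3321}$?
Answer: $\frac{194963}{6642} \approx 29.353$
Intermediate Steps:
$M{\left(Y,d \right)} = - \frac{2 Y \left(15 + d\right)}{3}$ ($M{\left(Y,d \right)} = - \frac{\left(Y + Y\right) \left(d + 15\right)}{3} = - \frac{2 Y \left(15 + d\right)}{3}$)
$- \frac{3204}{M{\left(41,-11 \right)}} + \frac{160}{3321} = - \frac{3204}{\left(- \frac{2}{3}\right) 41 \left(15 - 11\right)} + \frac{160}{3321} = - \frac{3204}{\left(- \frac{2}{3}\right) 41 \cdot 4} + 160 \cdot \frac{1}{3321} = - \frac{3204}{- \frac{328}{3}} + \frac{160}{3321} = \left(-3204\right) \left(- \frac{3}{328}\right) + \frac{160}{3321} = \frac{2403}{82} + \frac{160}{3321} = \frac{194963}{6642}$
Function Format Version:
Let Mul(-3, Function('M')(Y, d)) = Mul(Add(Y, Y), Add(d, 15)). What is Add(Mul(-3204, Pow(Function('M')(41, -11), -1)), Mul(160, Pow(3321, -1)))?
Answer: Rational(194963, 6642) ≈ 29.353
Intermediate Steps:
Function('M')(Y, d) = Mul(Rational(-2, 3), Y, Add(15, d)) (Function('M')(Y, d) = Mul(Rational(-1, 3), Mul(Add(Y, Y), Add(d, 15))) = Mul(Rational(-1, 3), Mul(Mul(2, Y), Add(15, d))) = Mul(Rational(-1, 3), Mul(2, Y, Add(15, d))) = Mul(Rational(-2, 3), Y, Add(15, d)))
Add(Mul(-3204, Pow(Function('M')(41, -11), -1)), Mul(160, Pow(3321, -1))) = Add(Mul(-3204, Pow(Mul(Rational(-2, 3), 41, Add(15, -11)), -1)), Mul(160, Pow(3321, -1))) = Add(Mul(-3204, Pow(Mul(Rational(-2, 3), 41, 4), -1)), Mul(160, Rational(1, 3321))) = Add(Mul(-3204, Pow(Rational(-328, 3), -1)), Rational(160, 3321)) = Add(Mul(-3204, Rational(-3, 328)), Rational(160, 3321)) = Add(Rational(2403, 82), Rational(160, 3321)) = Rational(194963, 6642)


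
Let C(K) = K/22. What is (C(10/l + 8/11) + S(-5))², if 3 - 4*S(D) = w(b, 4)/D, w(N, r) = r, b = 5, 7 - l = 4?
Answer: 67848169/52707600 ≈ 1.2873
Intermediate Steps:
l = 3 (l = 7 - 1*4 = 7 - 4 = 3)
S(D) = ¾ - 1/D
C(K) = K/22 (C(K) = K*(1/22) = K/22)
(C(10/l + 8/11) + S(-5))² = ((10/3 + 8/11)/22 + (¾ - 1/(-5)))² = ((10*(⅓) + 8*(1/11))/22 + (¾ - 1*(-⅕)))² = ((10/3 + 8/11)/22 + (¾ + ⅕))² = ((1/22)*(134/33) + 19/20)² = (67/363 + 19/20)² = (8237/7260)² = 67848169/52707600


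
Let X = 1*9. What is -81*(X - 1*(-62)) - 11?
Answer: -5762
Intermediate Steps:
X = 9
-81*(X - 1*(-62)) - 11 = -81*(9 - 1*(-62)) - 11 = -81*(9 + 62) - 11 = -81*71 - 11 = -5751 - 11 = -5762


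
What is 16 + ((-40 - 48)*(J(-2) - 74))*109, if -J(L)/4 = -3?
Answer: 594720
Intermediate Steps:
J(L) = 12 (J(L) = -4*(-3) = 12)
16 + ((-40 - 48)*(J(-2) - 74))*109 = 16 + ((-40 - 48)*(12 - 74))*109 = 16 - 88*(-62)*109 = 16 + 5456*109 = 16 + 594704 = 594720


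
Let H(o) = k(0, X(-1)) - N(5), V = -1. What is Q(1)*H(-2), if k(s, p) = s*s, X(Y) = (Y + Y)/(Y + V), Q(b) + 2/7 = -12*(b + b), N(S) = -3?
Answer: -510/7 ≈ -72.857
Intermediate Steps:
Q(b) = -2/7 - 24*b (Q(b) = -2/7 - 12*(b + b) = -2/7 - 24*b)
X(Y) = 2*Y/(-1 + Y) (X(Y) = (Y + Y)/(Y - 1) = (2*Y)/(-1 + Y) = 2*Y/(-1 + Y))
k(s, p) = s**2
H(o) = 3 (H(o) = 0**2 - 1*(-3) = 0 + 3 = 3)
Q(1)*H(-2) = (-2/7 - 24*1)*3 = (-2/7 - 24)*3 = -170/7*3 = -510/7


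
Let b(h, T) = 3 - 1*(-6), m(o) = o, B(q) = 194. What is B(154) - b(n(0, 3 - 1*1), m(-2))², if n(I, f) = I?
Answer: 113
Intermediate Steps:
b(h, T) = 9 (b(h, T) = 3 + 6 = 9)
B(154) - b(n(0, 3 - 1*1), m(-2))² = 194 - 1*9² = 194 - 1*81 = 194 - 81 = 113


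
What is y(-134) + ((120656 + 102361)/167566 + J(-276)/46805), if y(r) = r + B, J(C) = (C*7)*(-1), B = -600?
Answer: -249823743401/340996810 ≈ -732.63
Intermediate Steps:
J(C) = -7*C (J(C) = (7*C)*(-1) = -7*C)
y(r) = -600 + r (y(r) = r - 600 = -600 + r)
y(-134) + ((120656 + 102361)/167566 + J(-276)/46805) = (-600 - 134) + ((120656 + 102361)/167566 - 7*(-276)/46805) = -734 + (223017*(1/167566) + 1932*(1/46805)) = -734 + (223017/167566 + 84/2035) = -734 + 467915139/340996810 = -249823743401/340996810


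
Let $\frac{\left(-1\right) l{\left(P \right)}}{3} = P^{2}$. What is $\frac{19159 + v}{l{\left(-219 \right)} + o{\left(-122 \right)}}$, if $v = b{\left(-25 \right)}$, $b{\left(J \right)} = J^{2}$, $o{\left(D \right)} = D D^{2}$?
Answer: $- \frac{19784}{1959731} \approx -0.010095$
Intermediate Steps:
$l{\left(P \right)} = - 3 P^{2}$
$o{\left(D \right)} = D^{3}$
$v = 625$ ($v = \left(-25\right)^{2} = 625$)
$\frac{19159 + v}{l{\left(-219 \right)} + o{\left(-122 \right)}} = \frac{19159 + 625}{- 3 \left(-219\right)^{2} + \left(-122\right)^{3}} = \frac{19784}{\left(-3\right) 47961 - 1815848} = \frac{19784}{-143883 - 1815848} = \frac{19784}{-1959731} = 19784 \left(- \frac{1}{1959731}\right) = - \frac{19784}{1959731}$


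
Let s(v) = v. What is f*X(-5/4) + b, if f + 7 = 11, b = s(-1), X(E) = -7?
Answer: -29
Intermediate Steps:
b = -1
f = 4 (f = -7 + 11 = 4)
f*X(-5/4) + b = 4*(-7) - 1 = -28 - 1 = -29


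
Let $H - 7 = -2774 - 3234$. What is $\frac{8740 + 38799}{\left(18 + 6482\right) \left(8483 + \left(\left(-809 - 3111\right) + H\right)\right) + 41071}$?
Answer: $- \frac{47539}{9305929} \approx -0.0051085$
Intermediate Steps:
$H = -6001$ ($H = 7 - 6008 = -6001$)
$\frac{8740 + 38799}{\left(18 + 6482\right) \left(8483 + \left(\left(-809 - 3111\right) + H\right)\right) + 41071} = \frac{8740 + 38799}{\left(18 + 6482\right) \left(8483 - 9921\right) + 41071} = \frac{47539}{6500 \left(8483 - 9921\right) + 41071} = \frac{47539}{6500 \left(-1438\right) + 41071} = \frac{47539}{-9347000 + 41071} = \frac{47539}{-9305929} = 47539 \left(- \frac{1}{9305929}\right) = - \frac{47539}{9305929}$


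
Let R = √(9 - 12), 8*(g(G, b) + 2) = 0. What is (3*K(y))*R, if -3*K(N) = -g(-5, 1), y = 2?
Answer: -2*I*√3 ≈ -3.4641*I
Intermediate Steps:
g(G, b) = -2 (g(G, b) = -2 + (⅛)*0 = -2 + 0 = -2)
K(N) = -⅔ (K(N) = -(-1)*(-2)/3 = -⅓*2 = -⅔)
R = I*√3 (R = √(-3) = I*√3 ≈ 1.732*I)
(3*K(y))*R = (3*(-⅔))*(I*√3) = -2*I*√3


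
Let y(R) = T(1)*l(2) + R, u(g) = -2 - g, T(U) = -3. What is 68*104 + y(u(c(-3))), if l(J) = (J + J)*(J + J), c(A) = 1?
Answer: 7021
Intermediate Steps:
l(J) = 4*J² (l(J) = (2*J)*(2*J) = 4*J²)
y(R) = -48 + R (y(R) = -12*2² + R = -12*4 + R = -3*16 + R = -48 + R)
68*104 + y(u(c(-3))) = 68*104 + (-48 + (-2 - 1*1)) = 7072 + (-48 + (-2 - 1)) = 7072 + (-48 - 3) = 7072 - 51 = 7021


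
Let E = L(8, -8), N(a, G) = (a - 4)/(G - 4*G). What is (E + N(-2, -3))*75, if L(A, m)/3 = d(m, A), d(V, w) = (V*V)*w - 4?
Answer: 114250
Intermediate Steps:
N(a, G) = -(-4 + a)/(3*G) (N(a, G) = (-4 + a)/((-3*G)) = (-4 + a)*(-1/(3*G)) = -(-4 + a)/(3*G))
d(V, w) = -4 + w*V² (d(V, w) = V²*w - 4 = w*V² - 4 = -4 + w*V²)
L(A, m) = -12 + 3*A*m² (L(A, m) = 3*(-4 + A*m²) = -12 + 3*A*m²)
E = 1524 (E = -12 + 3*8*(-8)² = -12 + 3*8*64 = -12 + 1536 = 1524)
(E + N(-2, -3))*75 = (1524 + (⅓)*(4 - 1*(-2))/(-3))*75 = (1524 + (⅓)*(-⅓)*(4 + 2))*75 = (1524 + (⅓)*(-⅓)*6)*75 = (1524 - ⅔)*75 = (4570/3)*75 = 114250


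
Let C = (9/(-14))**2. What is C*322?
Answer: 1863/14 ≈ 133.07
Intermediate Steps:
C = 81/196 (C = (9*(-1/14))**2 = (-9/14)**2 = 81/196 ≈ 0.41327)
C*322 = (81/196)*322 = 1863/14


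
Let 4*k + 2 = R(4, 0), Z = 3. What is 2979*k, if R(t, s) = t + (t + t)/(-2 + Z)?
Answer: 14895/2 ≈ 7447.5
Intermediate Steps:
R(t, s) = 3*t (R(t, s) = t + (t + t)/(-2 + 3) = t + (2*t)/1 = t + (2*t)*1 = t + 2*t = 3*t)
k = 5/2 (k = -½ + (3*4)/4 = -½ + (¼)*12 = -½ + 3 = 5/2 ≈ 2.5000)
2979*k = 2979*(5/2) = 14895/2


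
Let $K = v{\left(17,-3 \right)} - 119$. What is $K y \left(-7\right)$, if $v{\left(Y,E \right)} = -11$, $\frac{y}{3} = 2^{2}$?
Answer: $10920$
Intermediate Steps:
$y = 12$ ($y = 3 \cdot 2^{2} = 3 \cdot 4 = 12$)
$K = -130$ ($K = -11 - 119 = -130$)
$K y \left(-7\right) = - 130 \cdot 12 \left(-7\right) = \left(-130\right) \left(-84\right) = 10920$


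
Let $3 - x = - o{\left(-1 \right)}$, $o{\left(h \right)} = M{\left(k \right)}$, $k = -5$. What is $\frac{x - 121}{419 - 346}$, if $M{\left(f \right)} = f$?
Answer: $- \frac{123}{73} \approx -1.6849$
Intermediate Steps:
$o{\left(h \right)} = -5$
$x = -2$ ($x = 3 - \left(-1\right) \left(-5\right) = 3 - 5 = -2$)
$\frac{x - 121}{419 - 346} = \frac{-2 - 121}{419 - 346} = - \frac{123}{73}$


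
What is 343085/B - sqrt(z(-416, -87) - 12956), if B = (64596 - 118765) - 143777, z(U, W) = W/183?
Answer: -343085/197946 - I*sqrt(48211045)/61 ≈ -1.7332 - 113.83*I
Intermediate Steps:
z(U, W) = W/183 (z(U, W) = W*(1/183) = W/183)
B = -197946 (B = -54169 - 143777 = -197946)
343085/B - sqrt(z(-416, -87) - 12956) = 343085/(-197946) - sqrt((1/183)*(-87) - 12956) = 343085*(-1/197946) - sqrt(-29/61 - 12956) = -343085/197946 - sqrt(-790345/61) = -343085/197946 - I*sqrt(48211045)/61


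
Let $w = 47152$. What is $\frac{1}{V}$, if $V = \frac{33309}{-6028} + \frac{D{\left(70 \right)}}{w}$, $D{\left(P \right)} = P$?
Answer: $- \frac{5075576}{28038643} \approx -0.18102$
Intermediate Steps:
$V = - \frac{28038643}{5075576}$ ($V = \frac{33309}{-6028} + \frac{70}{47152} = 33309 \left(- \frac{1}{6028}\right) + 70 \cdot \frac{1}{47152} = - \frac{33309}{6028} + \frac{5}{3368} = - \frac{28038643}{5075576} \approx -5.5242$)
$\frac{1}{V} = \frac{1}{- \frac{28038643}{5075576}} = - \frac{5075576}{28038643}$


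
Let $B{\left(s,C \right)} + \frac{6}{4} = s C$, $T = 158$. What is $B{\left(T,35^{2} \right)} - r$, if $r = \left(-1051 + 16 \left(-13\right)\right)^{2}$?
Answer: $- \frac{2783065}{2} \approx -1.3915 \cdot 10^{6}$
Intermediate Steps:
$B{\left(s,C \right)} = - \frac{3}{2} + C s$ ($B{\left(s,C \right)} = - \frac{3}{2} + s C = - \frac{3}{2} + C s$)
$r = 1585081$ ($r = \left(-1051 - 208\right)^{2} = \left(-1259\right)^{2} = 1585081$)
$B{\left(T,35^{2} \right)} - r = \left(- \frac{3}{2} + 35^{2} \cdot 158\right) - 1585081 = \left(- \frac{3}{2} + 1225 \cdot 158\right) - 1585081 = \left(- \frac{3}{2} + 193550\right) - 1585081 = \frac{387097}{2} - 1585081 = - \frac{2783065}{2}$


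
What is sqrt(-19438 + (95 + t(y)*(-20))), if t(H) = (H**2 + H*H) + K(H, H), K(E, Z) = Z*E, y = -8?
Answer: I*sqrt(23183) ≈ 152.26*I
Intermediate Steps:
K(E, Z) = E*Z
t(H) = 3*H**2 (t(H) = (H**2 + H*H) + H*H = (H**2 + H**2) + H**2 = 2*H**2 + H**2 = 3*H**2)
sqrt(-19438 + (95 + t(y)*(-20))) = sqrt(-19438 + (95 + (3*(-8)**2)*(-20))) = sqrt(-19438 + (95 + (3*64)*(-20))) = sqrt(-19438 + (95 + 192*(-20))) = sqrt(-19438 + (95 - 3840)) = sqrt(-19438 - 3745) = sqrt(-23183) = I*sqrt(23183)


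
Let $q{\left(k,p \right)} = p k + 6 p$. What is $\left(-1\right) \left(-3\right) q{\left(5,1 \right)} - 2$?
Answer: $31$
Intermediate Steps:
$q{\left(k,p \right)} = 6 p + k p$ ($q{\left(k,p \right)} = k p + 6 p = 6 p + k p$)
$\left(-1\right) \left(-3\right) q{\left(5,1 \right)} - 2 = \left(-1\right) \left(-3\right) 1 \left(6 + 5\right) - 2 = 3 \cdot 1 \cdot 11 - 2 = 3 \cdot 11 - 2 = 33 - 2 = 31$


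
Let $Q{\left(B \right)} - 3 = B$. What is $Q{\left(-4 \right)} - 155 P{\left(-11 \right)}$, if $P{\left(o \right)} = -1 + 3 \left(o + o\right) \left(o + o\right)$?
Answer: $-224906$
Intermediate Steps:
$Q{\left(B \right)} = 3 + B$
$P{\left(o \right)} = -1 + 12 o^{2}$ ($P{\left(o \right)} = -1 + 3 \cdot 2 o 2 o = -1 + 3 \cdot 4 o^{2} = -1 + 12 o^{2}$)
$Q{\left(-4 \right)} - 155 P{\left(-11 \right)} = \left(3 - 4\right) - 155 \left(-1 + 12 \left(-11\right)^{2}\right) = -1 - 155 \left(-1 + 12 \cdot 121\right) = -1 - 155 \left(-1 + 1452\right) = -1 - 224905 = -224906$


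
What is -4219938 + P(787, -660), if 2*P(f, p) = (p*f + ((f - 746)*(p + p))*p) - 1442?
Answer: 13379231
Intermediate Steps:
P(f, p) = -721 + p²*(-746 + f) + f*p/2 (P(f, p) = ((p*f + ((f - 746)*(p + p))*p) - 1442)/2 = ((f*p + ((-746 + f)*(2*p))*p) - 1442)/2 = ((f*p + (2*p*(-746 + f))*p) - 1442)/2 = ((f*p + 2*p²*(-746 + f)) - 1442)/2 = (-1442 + f*p + 2*p²*(-746 + f))/2 = -721 + p²*(-746 + f) + f*p/2)
-4219938 + P(787, -660) = -4219938 + (-721 - 746*(-660)² + 787*(-660)² + (½)*787*(-660)) = -4219938 + (-721 - 746*435600 + 787*435600 - 259710) = -4219938 + (-721 - 324957600 + 342817200 - 259710) = -4219938 + 17599169 = 13379231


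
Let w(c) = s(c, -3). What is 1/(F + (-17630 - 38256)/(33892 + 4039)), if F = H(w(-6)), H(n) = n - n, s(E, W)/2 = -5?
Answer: -37931/55886 ≈ -0.67872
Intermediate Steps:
s(E, W) = -10 (s(E, W) = 2*(-5) = -10)
w(c) = -10
H(n) = 0
F = 0
1/(F + (-17630 - 38256)/(33892 + 4039)) = 1/(0 + (-17630 - 38256)/(33892 + 4039)) = 1/(0 - 55886/37931) = 1/(-55886/37931) = -37931/55886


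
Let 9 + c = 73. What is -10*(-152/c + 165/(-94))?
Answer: 7765/188 ≈ 41.303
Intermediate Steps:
c = 64 (c = -9 + 73 = 64)
-10*(-152/c + 165/(-94)) = -10*(-152/64 + 165/(-94)) = -10*(-152*1/64 + 165*(-1/94)) = -10*(-19/8 - 165/94) = -10*(-1553/376) = 7765/188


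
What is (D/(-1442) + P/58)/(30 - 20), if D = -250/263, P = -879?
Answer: -166671367/109981340 ≈ -1.5155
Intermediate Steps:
D = -250/263 (D = -250*1/263 = -250/263 ≈ -0.95057)
(D/(-1442) + P/58)/(30 - 20) = (-250/263/(-1442) - 879/58)/(30 - 20) = (-250/263*(-1/1442) - 879*1/58)/10 = (125/189623 - 879/58)*(⅒) = -166671367/10998134*⅒ = -166671367/109981340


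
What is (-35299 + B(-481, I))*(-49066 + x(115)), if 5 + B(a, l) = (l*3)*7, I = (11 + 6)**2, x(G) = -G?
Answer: 1437806535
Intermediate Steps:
I = 289 (I = 17**2 = 289)
B(a, l) = -5 + 21*l (B(a, l) = -5 + (l*3)*7 = -5 + (3*l)*7 = -5 + 21*l)
(-35299 + B(-481, I))*(-49066 + x(115)) = (-35299 + (-5 + 21*289))*(-49066 - 1*115) = (-35299 + (-5 + 6069))*(-49066 - 115) = (-35299 + 6064)*(-49181) = -29235*(-49181) = 1437806535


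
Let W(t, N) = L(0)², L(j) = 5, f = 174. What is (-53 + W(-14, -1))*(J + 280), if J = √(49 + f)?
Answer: -7840 - 28*√223 ≈ -8258.1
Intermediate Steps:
W(t, N) = 25 (W(t, N) = 5² = 25)
J = √223 (J = √(49 + 174) = √223 ≈ 14.933)
(-53 + W(-14, -1))*(J + 280) = (-53 + 25)*(√223 + 280) = -28*(280 + √223) = -7840 - 28*√223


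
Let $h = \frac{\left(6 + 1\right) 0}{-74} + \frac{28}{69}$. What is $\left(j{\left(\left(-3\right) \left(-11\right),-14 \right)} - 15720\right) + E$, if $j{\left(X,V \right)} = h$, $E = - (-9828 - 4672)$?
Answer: $- \frac{84152}{69} \approx -1219.6$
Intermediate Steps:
$E = 14500$ ($E = \left(-1\right) \left(-14500\right) = 14500$)
$h = \frac{28}{69}$ ($h = 7 \cdot 0 \left(- \frac{1}{74}\right) + 28 \cdot \frac{1}{69} = 0 \left(- \frac{1}{74}\right) + \frac{28}{69} = 0 + \frac{28}{69} = \frac{28}{69} \approx 0.4058$)
$j{\left(X,V \right)} = \frac{28}{69}$
$\left(j{\left(\left(-3\right) \left(-11\right),-14 \right)} - 15720\right) + E = \left(\frac{28}{69} - 15720\right) + 14500 = - \frac{1084652}{69} + 14500 = - \frac{84152}{69}$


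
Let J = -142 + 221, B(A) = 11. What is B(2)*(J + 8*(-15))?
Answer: -451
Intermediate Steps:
J = 79
B(2)*(J + 8*(-15)) = 11*(79 + 8*(-15)) = 11*(79 - 120) = 11*(-41) = -451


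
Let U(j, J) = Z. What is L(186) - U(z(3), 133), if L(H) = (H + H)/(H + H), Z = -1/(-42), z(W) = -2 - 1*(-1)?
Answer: 41/42 ≈ 0.97619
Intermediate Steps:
z(W) = -1 (z(W) = -2 + 1 = -1)
Z = 1/42 (Z = -1*(-1/42) = 1/42 ≈ 0.023810)
U(j, J) = 1/42
L(H) = 1 (L(H) = (2*H)/((2*H)) = (2*H)*(1/(2*H)) = 1)
L(186) - U(z(3), 133) = 1 - 1*1/42 = 1 - 1/42 = 41/42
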